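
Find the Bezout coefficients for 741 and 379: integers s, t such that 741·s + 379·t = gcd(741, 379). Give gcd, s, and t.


Euclidean algorithm on (741, 379) — divide until remainder is 0:
  741 = 1 · 379 + 362
  379 = 1 · 362 + 17
  362 = 21 · 17 + 5
  17 = 3 · 5 + 2
  5 = 2 · 2 + 1
  2 = 2 · 1 + 0
gcd(741, 379) = 1.
Track Bezout coefficients alongside the remainders: start with r₀ = 741 = a·1 + b·0 (s = 1, t = 0) and r₁ = 379 = a·0 + b·1 (s = 0, t = 1); each new remainder r_{k+1} = r_{k-1} − q_k·r_k inherits s_{k+1} = s_{k-1} − q_k·s_k, t_{k+1} = t_{k-1} − q_k·t_k, so r_k = a·s_k + b·t_k at every step:
  q = 1: r = 362, s = 1 − 1·0 = 1, t = 0 − 1·1 = -1  (check: 741·1 + 379·(-1) = 362)
  q = 1: r = 17, s = 0 − 1·1 = -1, t = 1 − 1·(-1) = 2  (check: 741·(-1) + 379·2 = 17)
  q = 21: r = 5, s = 1 − 21·(-1) = 22, t = -1 − 21·2 = -43  (check: 741·22 + 379·(-43) = 5)
  q = 3: r = 2, s = -1 − 3·22 = -67, t = 2 − 3·(-43) = 131  (check: 741·(-67) + 379·131 = 2)
  q = 2: r = 1, s = 22 − 2·(-67) = 156, t = -43 − 2·131 = -305  (check: 741·156 + 379·(-305) = 1)
The row with r = 1 (the gcd) gives the Bezout coefficients s = 156, t = -305.
Result: 741 · (156) + 379 · (-305) = 1.

gcd(741, 379) = 1; s = 156, t = -305 (check: 741·156 + 379·(-305) = 1).


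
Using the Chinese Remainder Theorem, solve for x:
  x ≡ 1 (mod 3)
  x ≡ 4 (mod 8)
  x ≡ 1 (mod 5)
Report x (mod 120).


Moduli 3, 8, 5 are pairwise coprime; by CRT there is a unique solution modulo M = 3 · 8 · 5 = 120.
Solve pairwise, accumulating the modulus:
  Start with x ≡ 1 (mod 3).
  Combine with x ≡ 4 (mod 8): since gcd(3, 8) = 1, we get a unique residue mod 24.
    Write x = 1 + 3·t and substitute into x ≡ 4 (mod 8): 3·t ≡ 4 − 1 = 3 (mod 8).
    The inverse of 3 mod 8 is 3 (since 3·3 = 9 = 1·8 + 1), so t ≡ 3·3 = 9 ≡ 1 (mod 8).
    Then x = 1 + 3·1 = 4, valid modulo lcm(3, 8) = 24: x ≡ 4 (mod 24).
  Combine with x ≡ 1 (mod 5): since gcd(24, 5) = 1, we get a unique residue mod 120.
    Write x = 4 + 24·t and substitute into x ≡ 1 (mod 5): 24·t ≡ 1 − 4 = -3 (mod 5).
    Reduce coefficients mod 5: 4·t ≡ 2 (mod 5).
    The inverse of 4 mod 5 is 4 (since 4·4 = 16 = 3·5 + 1), so t ≡ 4·2 = 8 ≡ 3 (mod 5).
    Then x = 4 + 24·3 = 76, valid modulo lcm(24, 5) = 120: x ≡ 76 (mod 120).
Verify: 76 mod 3 = 1 ✓, 76 mod 8 = 4 ✓, 76 mod 5 = 1 ✓.

x ≡ 76 (mod 120).


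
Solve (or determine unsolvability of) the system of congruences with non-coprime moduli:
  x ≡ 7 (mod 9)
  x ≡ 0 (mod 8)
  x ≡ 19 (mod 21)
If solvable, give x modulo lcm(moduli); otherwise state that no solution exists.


Moduli 9, 8, 21 are not pairwise coprime, so CRT works modulo lcm(m_i) when all pairwise compatibility conditions hold.
Pairwise compatibility: gcd(m_i, m_j) must divide a_i - a_j for every pair.
Merge one congruence at a time:
  Start: x ≡ 7 (mod 9).
  Combine with x ≡ 0 (mod 8): gcd(9, 8) = 1; 0 - 7 = -7, which IS divisible by 1, so compatible.
    Write x = 7 + 9·t and substitute into x ≡ 0 (mod 8): 9·t ≡ 0 − 7 = -7 (mod 8).
    Reduce coefficients mod 8: 1·t ≡ 1 (mod 8).
    So t ≡ 1 (mod 8).
    Then x = 7 + 9·1 = 16, valid modulo lcm(9, 8) = 72: x ≡ 16 (mod 72).
  Combine with x ≡ 19 (mod 21): gcd(72, 21) = 3; 19 - 16 = 3, which IS divisible by 3, so compatible.
    Write x = 16 + 72·t and substitute into x ≡ 19 (mod 21): 72·t ≡ 19 − 16 = 3 (mod 21).
    Divide the congruence (and modulus) by g = 3: 24·t ≡ 1 (mod 7).
    Reduce coefficients mod 7: 3·t ≡ 1 (mod 7).
    The inverse of 3 mod 7 is 5 (since 3·5 = 15 = 2·7 + 1), so t ≡ 5·1 = 5 ≡ 5 (mod 7).
    Then x = 16 + 72·5 = 376, valid modulo lcm(72, 21) = 504: x ≡ 376 (mod 504).
Verify: 376 mod 9 = 7, 376 mod 8 = 0, 376 mod 21 = 19.

x ≡ 376 (mod 504).


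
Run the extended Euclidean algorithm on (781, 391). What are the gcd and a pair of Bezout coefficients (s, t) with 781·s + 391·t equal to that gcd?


Euclidean algorithm on (781, 391) — divide until remainder is 0:
  781 = 1 · 391 + 390
  391 = 1 · 390 + 1
  390 = 390 · 1 + 0
gcd(781, 391) = 1.
Track Bezout coefficients alongside the remainders: start with r₀ = 781 = a·1 + b·0 (s = 1, t = 0) and r₁ = 391 = a·0 + b·1 (s = 0, t = 1); each new remainder r_{k+1} = r_{k-1} − q_k·r_k inherits s_{k+1} = s_{k-1} − q_k·s_k, t_{k+1} = t_{k-1} − q_k·t_k, so r_k = a·s_k + b·t_k at every step:
  q = 1: r = 390, s = 1 − 1·0 = 1, t = 0 − 1·1 = -1  (check: 781·1 + 391·(-1) = 390)
  q = 1: r = 1, s = 0 − 1·1 = -1, t = 1 − 1·(-1) = 2  (check: 781·(-1) + 391·2 = 1)
The row with r = 1 (the gcd) gives the Bezout coefficients s = -1, t = 2.
Result: 781 · (-1) + 391 · (2) = 1.

gcd(781, 391) = 1; s = -1, t = 2 (check: 781·(-1) + 391·2 = 1).


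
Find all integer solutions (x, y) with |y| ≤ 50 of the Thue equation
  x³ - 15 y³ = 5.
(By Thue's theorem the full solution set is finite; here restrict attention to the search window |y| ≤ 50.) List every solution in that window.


The equation is x³ - 15y³ = 5. For fixed y, x³ = 15·y³ + 5, so a solution requires the RHS to be a perfect cube.
Strategy: iterate y from -50 to 50, compute RHS = 15·y³ + 5, and check whether it is a (positive or negative) perfect cube.
Check small values of y:
  y = 0: RHS = 5 is not a perfect cube.
  y = 1: RHS = 20 is not a perfect cube.
  y = -1: RHS = -10 is not a perfect cube.
  y = 2: RHS = 125 = (5)³ ⇒ x = 5 works.
  y = -2: RHS = -115 is not a perfect cube.
  y = 3: RHS = 410 is not a perfect cube.
  y = -3: RHS = -400 is not a perfect cube.
Continuing the search up to |y| = 50 finds no further solutions beyond those listed.
Collected solutions: (5, 2).

Solutions (with |y| ≤ 50): (5, 2).


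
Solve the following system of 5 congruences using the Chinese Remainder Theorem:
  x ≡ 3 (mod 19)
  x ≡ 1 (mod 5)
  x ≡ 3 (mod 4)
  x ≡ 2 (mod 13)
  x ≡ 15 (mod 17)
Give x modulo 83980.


Product of moduli M = 19 · 5 · 4 · 13 · 17 = 83980.
Merge one congruence at a time:
  Start: x ≡ 3 (mod 19).
  Combine with x ≡ 1 (mod 5); new modulus lcm = 95.
    Write x = 3 + 19·t and substitute into x ≡ 1 (mod 5): 19·t ≡ 1 − 3 = -2 (mod 5).
    Reduce coefficients mod 5: 4·t ≡ 3 (mod 5).
    The inverse of 4 mod 5 is 4 (since 4·4 = 16 = 3·5 + 1), so t ≡ 4·3 = 12 ≡ 2 (mod 5).
    Then x = 3 + 19·2 = 41, valid modulo lcm(19, 5) = 95: x ≡ 41 (mod 95).
  Combine with x ≡ 3 (mod 4); new modulus lcm = 380.
    Write x = 41 + 95·t and substitute into x ≡ 3 (mod 4): 95·t ≡ 3 − 41 = -38 (mod 4).
    Reduce coefficients mod 4: 3·t ≡ 2 (mod 4).
    The inverse of 3 mod 4 is 3 (since 3·3 = 9 = 2·4 + 1), so t ≡ 3·2 = 6 ≡ 2 (mod 4).
    Then x = 41 + 95·2 = 231, valid modulo lcm(95, 4) = 380: x ≡ 231 (mod 380).
  Combine with x ≡ 2 (mod 13); new modulus lcm = 4940.
    Write x = 231 + 380·t and substitute into x ≡ 2 (mod 13): 380·t ≡ 2 − 231 = -229 (mod 13).
    Reduce coefficients mod 13: 3·t ≡ 5 (mod 13).
    The inverse of 3 mod 13 is 9 (since 3·9 = 27 = 2·13 + 1), so t ≡ 9·5 = 45 ≡ 6 (mod 13).
    Then x = 231 + 380·6 = 2511, valid modulo lcm(380, 13) = 4940: x ≡ 2511 (mod 4940).
  Combine with x ≡ 15 (mod 17); new modulus lcm = 83980.
    Write x = 2511 + 4940·t and substitute into x ≡ 15 (mod 17): 4940·t ≡ 15 − 2511 = -2496 (mod 17).
    Reduce coefficients mod 17: 10·t ≡ 3 (mod 17).
    The inverse of 10 mod 17 is 12 (since 10·12 = 120 = 7·17 + 1), so t ≡ 12·3 = 36 ≡ 2 (mod 17).
    Then x = 2511 + 4940·2 = 12391, valid modulo lcm(4940, 17) = 83980: x ≡ 12391 (mod 83980).
Verify against each original: 12391 mod 19 = 3, 12391 mod 5 = 1, 12391 mod 4 = 3, 12391 mod 13 = 2, 12391 mod 17 = 15.

x ≡ 12391 (mod 83980).


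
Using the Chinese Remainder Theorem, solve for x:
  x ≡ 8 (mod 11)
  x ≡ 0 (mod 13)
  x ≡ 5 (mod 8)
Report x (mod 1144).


Moduli 11, 13, 8 are pairwise coprime; by CRT there is a unique solution modulo M = 11 · 13 · 8 = 1144.
Solve pairwise, accumulating the modulus:
  Start with x ≡ 8 (mod 11).
  Combine with x ≡ 0 (mod 13): since gcd(11, 13) = 1, we get a unique residue mod 143.
    Write x = 8 + 11·t and substitute into x ≡ 0 (mod 13): 11·t ≡ 0 − 8 = -8 (mod 13).
    Reduce coefficients mod 13: 11·t ≡ 5 (mod 13).
    The inverse of 11 mod 13 is 6 (since 11·6 = 66 = 5·13 + 1), so t ≡ 6·5 = 30 ≡ 4 (mod 13).
    Then x = 8 + 11·4 = 52, valid modulo lcm(11, 13) = 143: x ≡ 52 (mod 143).
  Combine with x ≡ 5 (mod 8): since gcd(143, 8) = 1, we get a unique residue mod 1144.
    Write x = 52 + 143·t and substitute into x ≡ 5 (mod 8): 143·t ≡ 5 − 52 = -47 (mod 8).
    Reduce coefficients mod 8: 7·t ≡ 1 (mod 8).
    The inverse of 7 mod 8 is 7 (since 7·7 = 49 = 6·8 + 1), so t ≡ 7·1 = 7 ≡ 7 (mod 8).
    Then x = 52 + 143·7 = 1053, valid modulo lcm(143, 8) = 1144: x ≡ 1053 (mod 1144).
Verify: 1053 mod 11 = 8 ✓, 1053 mod 13 = 0 ✓, 1053 mod 8 = 5 ✓.

x ≡ 1053 (mod 1144).


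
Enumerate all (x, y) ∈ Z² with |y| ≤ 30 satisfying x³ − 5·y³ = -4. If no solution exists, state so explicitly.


The equation is x³ - 5y³ = -4. For fixed y, x³ = 5·y³ − 4, so a solution requires the RHS to be a perfect cube.
Strategy: iterate y from -30 to 30, compute RHS = 5·y³ − 4, and check whether it is a (positive or negative) perfect cube.
Check small values of y:
  y = 0: RHS = -4 is not a perfect cube.
  y = 1: RHS = 1 = (1)³ ⇒ x = 1 works.
  y = -1: RHS = -9 is not a perfect cube.
  y = 2: RHS = 36 is not a perfect cube.
  y = -2: RHS = -44 is not a perfect cube.
  y = 3: RHS = 131 is not a perfect cube.
  y = -3: RHS = -139 is not a perfect cube.
Continuing the search up to |y| = 30 finds no further solutions beyond those listed.
Collected solutions: (1, 1).

Solutions (with |y| ≤ 30): (1, 1).


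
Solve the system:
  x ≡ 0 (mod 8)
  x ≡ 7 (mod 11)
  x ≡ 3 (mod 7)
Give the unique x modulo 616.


Moduli 8, 11, 7 are pairwise coprime; by CRT there is a unique solution modulo M = 8 · 11 · 7 = 616.
Solve pairwise, accumulating the modulus:
  Start with x ≡ 0 (mod 8).
  Combine with x ≡ 7 (mod 11): since gcd(8, 11) = 1, we get a unique residue mod 88.
    Write x = 0 + 8·t and substitute into x ≡ 7 (mod 11): 8·t ≡ 7 − 0 = 7 (mod 11).
    The inverse of 8 mod 11 is 7 (since 8·7 = 56 = 5·11 + 1), so t ≡ 7·7 = 49 ≡ 5 (mod 11).
    Then x = 0 + 8·5 = 40, valid modulo lcm(8, 11) = 88: x ≡ 40 (mod 88).
  Combine with x ≡ 3 (mod 7): since gcd(88, 7) = 1, we get a unique residue mod 616.
    Write x = 40 + 88·t and substitute into x ≡ 3 (mod 7): 88·t ≡ 3 − 40 = -37 (mod 7).
    Reduce coefficients mod 7: 4·t ≡ 5 (mod 7).
    The inverse of 4 mod 7 is 2 (since 4·2 = 8 = 1·7 + 1), so t ≡ 2·5 = 10 ≡ 3 (mod 7).
    Then x = 40 + 88·3 = 304, valid modulo lcm(88, 7) = 616: x ≡ 304 (mod 616).
Verify: 304 mod 8 = 0 ✓, 304 mod 11 = 7 ✓, 304 mod 7 = 3 ✓.

x ≡ 304 (mod 616).


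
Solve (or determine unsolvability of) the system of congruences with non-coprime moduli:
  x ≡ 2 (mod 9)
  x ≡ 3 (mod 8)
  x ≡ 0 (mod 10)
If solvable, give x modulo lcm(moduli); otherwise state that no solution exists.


Moduli 9, 8, 10 are not pairwise coprime, so CRT works modulo lcm(m_i) when all pairwise compatibility conditions hold.
Pairwise compatibility: gcd(m_i, m_j) must divide a_i - a_j for every pair.
Merge one congruence at a time:
  Start: x ≡ 2 (mod 9).
  Combine with x ≡ 3 (mod 8): gcd(9, 8) = 1; 3 - 2 = 1, which IS divisible by 1, so compatible.
    Write x = 2 + 9·t and substitute into x ≡ 3 (mod 8): 9·t ≡ 3 − 2 = 1 (mod 8).
    Reduce coefficients mod 8: 1·t ≡ 1 (mod 8).
    So t ≡ 1 (mod 8).
    Then x = 2 + 9·1 = 11, valid modulo lcm(9, 8) = 72: x ≡ 11 (mod 72).
  Combine with x ≡ 0 (mod 10): gcd(72, 10) = 2, and 0 - 11 = -11 is NOT divisible by 2.
    ⇒ system is inconsistent (no integer solution).

No solution (the system is inconsistent).


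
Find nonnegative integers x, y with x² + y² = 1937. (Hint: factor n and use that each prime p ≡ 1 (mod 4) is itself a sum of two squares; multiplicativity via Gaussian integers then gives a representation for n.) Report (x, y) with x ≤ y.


Step 1: Factor n = 1937 = 13 · 149.
Step 2: Check the mod-4 condition on each prime factor: 13 ≡ 1 (mod 4), exponent 1; 149 ≡ 1 (mod 4), exponent 1.
All primes ≡ 3 (mod 4) appear to even exponent (or don't appear), so by the two-squares theorem n IS expressible as a sum of two squares.
Step 3: Build a representation. Here n = 13 · 149 is a product of primes ≡ 1 (mod 4). Each prime p ≡ 1 (mod 4) is itself a sum of two squares; find a² by testing p − a² for a perfect square:
  13: 13 − 1² = 12, 13 − 2² = 9 = 3² ⇒ 13 = 2² + 3².
  149: 149 − 1² = 148, 149 − 2² = 145, 149 − 3² = 140, 149 − 4² = 133, 149 − 5² = 124, 149 − 6² = 113, 149 − 7² = 100 = 10² ⇒ 149 = 7² + 10².
  Combine using the Brahmagupta–Fibonacci identity (a² + b²)(c² + d²) = (ac − bd)² + (ad + bc)² = (ac + bd)² + (ad − bc)²:
  13 · 149 = 1937: from (2² + 3²)(7² + 10²), take (2·7 − 3·10, 2·10 + 3·7) = (14 − 30, 20 + 21) = (-16, 41); dropping signs (only squares matter) gives (16, 41); check 16² + 41² = 256 + 1681 = 1937 ✓.
Step 4: Order so x ≤ y and verify: 16² + 41² = 256 + 1681 = 1937 = n. ✓

n = 1937 = 16² + 41² (one valid representation with x ≤ y).


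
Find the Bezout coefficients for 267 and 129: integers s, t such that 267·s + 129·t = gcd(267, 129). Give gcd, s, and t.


Euclidean algorithm on (267, 129) — divide until remainder is 0:
  267 = 2 · 129 + 9
  129 = 14 · 9 + 3
  9 = 3 · 3 + 0
gcd(267, 129) = 3.
Track Bezout coefficients alongside the remainders: start with r₀ = 267 = a·1 + b·0 (s = 1, t = 0) and r₁ = 129 = a·0 + b·1 (s = 0, t = 1); each new remainder r_{k+1} = r_{k-1} − q_k·r_k inherits s_{k+1} = s_{k-1} − q_k·s_k, t_{k+1} = t_{k-1} − q_k·t_k, so r_k = a·s_k + b·t_k at every step:
  q = 2: r = 9, s = 1 − 2·0 = 1, t = 0 − 2·1 = -2  (check: 267·1 + 129·(-2) = 9)
  q = 14: r = 3, s = 0 − 14·1 = -14, t = 1 − 14·(-2) = 29  (check: 267·(-14) + 129·29 = 3)
The row with r = 3 (the gcd) gives the Bezout coefficients s = -14, t = 29.
Result: 267 · (-14) + 129 · (29) = 3.

gcd(267, 129) = 3; s = -14, t = 29 (check: 267·(-14) + 129·29 = 3).


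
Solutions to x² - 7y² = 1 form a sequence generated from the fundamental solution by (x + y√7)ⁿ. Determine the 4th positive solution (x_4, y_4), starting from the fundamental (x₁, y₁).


Step 1: Find the fundamental solution (x₁, y₁) of x² - 7y² = 1.
  Expand √7 as a continued fraction. a₀ = ⌊√7⌋ = 2; iterate m_{k+1} = d_k·a_k − m_k, d_{k+1} = (7 − m_{k+1}²)/d_k, a_{k+1} = ⌊(a₀ + m_{k+1})/d_{k+1}⌋ (starting m₀ = 0, d₀ = 1), with convergents p_k = a_k·p_{k-1} + p_{k-2}, q_k = a_k·q_{k-1} + q_{k-2} (p₋₁ = 1, q₋₁ = 0):
  k = 0: a₀ = 2; p₀/q₀ = 2/1; p₀² − 7·q₀² = 4 − 7 = -3.
  k = 1: m = 2, d = 3, a = ⌊(2 + 2)/3⌋ = 1; p/q = (1·2 + 1)/(1·1 + 0) = 3/1; p² − 7·q² = 9 − 7 = 2.
  k = 2: m = 1, d = 2, a = ⌊(2 + 1)/2⌋ = 1; p/q = (1·3 + 2)/(1·1 + 1) = 5/2; p² − 7·q² = 25 − 28 = -3.
  k = 3: m = 1, d = 3, a = ⌊(2 + 1)/3⌋ = 1; p/q = (1·5 + 3)/(1·2 + 1) = 8/3; p² − 7·q² = 64 − 63 = 1.
  The first convergent with p² − 7·q² = 1 gives the fundamental solution (x₁, y₁) = (8, 3).
Step 2: Apply the recurrence (x_{n+1}, y_{n+1}) = (x₁x_n + 7y₁y_n, x₁y_n + y₁x_n) repeatedly.
  From (x_1, y_1) = (8, 3): x_2 = 8·8 + 7·3·3 = 127; y_2 = 8·3 + 3·8 = 48.
  From (x_2, y_2) = (127, 48): x_3 = 8·127 + 7·3·48 = 2024; y_3 = 8·48 + 3·127 = 765.
  From (x_3, y_3) = (2024, 765): x_4 = 8·2024 + 7·3·765 = 32257; y_4 = 8·765 + 3·2024 = 12192.
Step 3: Verify x_4² - 7·y_4² = 1040514049 - 1040514048 = 1 (should be 1). ✓

(x_1, y_1) = (8, 3); (x_4, y_4) = (32257, 12192).


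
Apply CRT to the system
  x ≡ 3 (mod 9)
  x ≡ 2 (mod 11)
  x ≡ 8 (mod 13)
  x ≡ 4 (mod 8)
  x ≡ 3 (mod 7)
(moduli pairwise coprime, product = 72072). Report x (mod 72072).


Product of moduli M = 9 · 11 · 13 · 8 · 7 = 72072.
Merge one congruence at a time:
  Start: x ≡ 3 (mod 9).
  Combine with x ≡ 2 (mod 11); new modulus lcm = 99.
    Write x = 3 + 9·t and substitute into x ≡ 2 (mod 11): 9·t ≡ 2 − 3 = -1 (mod 11).
    Reduce coefficients mod 11: 9·t ≡ 10 (mod 11).
    The inverse of 9 mod 11 is 5 (since 9·5 = 45 = 4·11 + 1), so t ≡ 5·10 = 50 ≡ 6 (mod 11).
    Then x = 3 + 9·6 = 57, valid modulo lcm(9, 11) = 99: x ≡ 57 (mod 99).
  Combine with x ≡ 8 (mod 13); new modulus lcm = 1287.
    Write x = 57 + 99·t and substitute into x ≡ 8 (mod 13): 99·t ≡ 8 − 57 = -49 (mod 13).
    Reduce coefficients mod 13: 8·t ≡ 3 (mod 13).
    The inverse of 8 mod 13 is 5 (since 8·5 = 40 = 3·13 + 1), so t ≡ 5·3 = 15 ≡ 2 (mod 13).
    Then x = 57 + 99·2 = 255, valid modulo lcm(99, 13) = 1287: x ≡ 255 (mod 1287).
  Combine with x ≡ 4 (mod 8); new modulus lcm = 10296.
    Write x = 255 + 1287·t and substitute into x ≡ 4 (mod 8): 1287·t ≡ 4 − 255 = -251 (mod 8).
    Reduce coefficients mod 8: 7·t ≡ 5 (mod 8).
    The inverse of 7 mod 8 is 7 (since 7·7 = 49 = 6·8 + 1), so t ≡ 7·5 = 35 ≡ 3 (mod 8).
    Then x = 255 + 1287·3 = 4116, valid modulo lcm(1287, 8) = 10296: x ≡ 4116 (mod 10296).
  Combine with x ≡ 3 (mod 7); new modulus lcm = 72072.
    Write x = 4116 + 10296·t and substitute into x ≡ 3 (mod 7): 10296·t ≡ 3 − 4116 = -4113 (mod 7).
    Reduce coefficients mod 7: 6·t ≡ 3 (mod 7).
    The inverse of 6 mod 7 is 6 (since 6·6 = 36 = 5·7 + 1), so t ≡ 6·3 = 18 ≡ 4 (mod 7).
    Then x = 4116 + 10296·4 = 45300, valid modulo lcm(10296, 7) = 72072: x ≡ 45300 (mod 72072).
Verify against each original: 45300 mod 9 = 3, 45300 mod 11 = 2, 45300 mod 13 = 8, 45300 mod 8 = 4, 45300 mod 7 = 3.

x ≡ 45300 (mod 72072).


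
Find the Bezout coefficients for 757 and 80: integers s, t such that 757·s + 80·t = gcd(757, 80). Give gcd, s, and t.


Euclidean algorithm on (757, 80) — divide until remainder is 0:
  757 = 9 · 80 + 37
  80 = 2 · 37 + 6
  37 = 6 · 6 + 1
  6 = 6 · 1 + 0
gcd(757, 80) = 1.
Track Bezout coefficients alongside the remainders: start with r₀ = 757 = a·1 + b·0 (s = 1, t = 0) and r₁ = 80 = a·0 + b·1 (s = 0, t = 1); each new remainder r_{k+1} = r_{k-1} − q_k·r_k inherits s_{k+1} = s_{k-1} − q_k·s_k, t_{k+1} = t_{k-1} − q_k·t_k, so r_k = a·s_k + b·t_k at every step:
  q = 9: r = 37, s = 1 − 9·0 = 1, t = 0 − 9·1 = -9  (check: 757·1 + 80·(-9) = 37)
  q = 2: r = 6, s = 0 − 2·1 = -2, t = 1 − 2·(-9) = 19  (check: 757·(-2) + 80·19 = 6)
  q = 6: r = 1, s = 1 − 6·(-2) = 13, t = -9 − 6·19 = -123  (check: 757·13 + 80·(-123) = 1)
The row with r = 1 (the gcd) gives the Bezout coefficients s = 13, t = -123.
Result: 757 · (13) + 80 · (-123) = 1.

gcd(757, 80) = 1; s = 13, t = -123 (check: 757·13 + 80·(-123) = 1).


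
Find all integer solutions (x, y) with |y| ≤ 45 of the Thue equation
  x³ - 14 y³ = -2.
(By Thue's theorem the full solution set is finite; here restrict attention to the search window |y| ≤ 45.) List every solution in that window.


The equation is x³ - 14y³ = -2. For fixed y, x³ = 14·y³ − 2, so a solution requires the RHS to be a perfect cube.
Strategy: iterate y from -45 to 45, compute RHS = 14·y³ − 2, and check whether it is a (positive or negative) perfect cube.
Check small values of y:
  y = 0: RHS = -2 is not a perfect cube.
  y = 1: RHS = 12 is not a perfect cube.
  y = -1: RHS = -16 is not a perfect cube.
  y = 2: RHS = 110 is not a perfect cube.
  y = -2: RHS = -114 is not a perfect cube.
  y = 3: RHS = 376 is not a perfect cube.
  y = -3: RHS = -380 is not a perfect cube.
Continuing the search up to |y| = 45 finds no solutions either.
No (x, y) in the scanned range satisfies the equation.

No integer solutions with |y| ≤ 45.


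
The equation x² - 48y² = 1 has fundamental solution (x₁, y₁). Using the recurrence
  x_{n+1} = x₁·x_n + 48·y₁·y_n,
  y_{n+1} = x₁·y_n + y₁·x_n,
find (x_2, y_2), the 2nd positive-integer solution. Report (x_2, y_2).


Step 1: Find the fundamental solution (x₁, y₁) of x² - 48y² = 1.
  Expand √48 as a continued fraction. a₀ = ⌊√48⌋ = 6; iterate m_{k+1} = d_k·a_k − m_k, d_{k+1} = (48 − m_{k+1}²)/d_k, a_{k+1} = ⌊(a₀ + m_{k+1})/d_{k+1}⌋ (starting m₀ = 0, d₀ = 1), with convergents p_k = a_k·p_{k-1} + p_{k-2}, q_k = a_k·q_{k-1} + q_{k-2} (p₋₁ = 1, q₋₁ = 0):
  k = 0: a₀ = 6; p₀/q₀ = 6/1; p₀² − 48·q₀² = 36 − 48 = -12.
  k = 1: m = 6, d = 12, a = ⌊(6 + 6)/12⌋ = 1; p/q = (1·6 + 1)/(1·1 + 0) = 7/1; p² − 48·q² = 49 − 48 = 1.
  The first convergent with p² − 48·q² = 1 gives the fundamental solution (x₁, y₁) = (7, 1).
Step 2: Apply the recurrence (x_{n+1}, y_{n+1}) = (x₁x_n + 48y₁y_n, x₁y_n + y₁x_n) repeatedly.
  From (x_1, y_1) = (7, 1): x_2 = 7·7 + 48·1·1 = 97; y_2 = 7·1 + 1·7 = 14.
Step 3: Verify x_2² - 48·y_2² = 9409 - 9408 = 1 (should be 1). ✓

(x_1, y_1) = (7, 1); (x_2, y_2) = (97, 14).


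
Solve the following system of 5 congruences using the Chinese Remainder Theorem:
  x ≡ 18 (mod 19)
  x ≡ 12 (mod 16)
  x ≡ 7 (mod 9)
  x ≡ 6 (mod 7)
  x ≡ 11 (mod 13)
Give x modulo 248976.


Product of moduli M = 19 · 16 · 9 · 7 · 13 = 248976.
Merge one congruence at a time:
  Start: x ≡ 18 (mod 19).
  Combine with x ≡ 12 (mod 16); new modulus lcm = 304.
    Write x = 18 + 19·t and substitute into x ≡ 12 (mod 16): 19·t ≡ 12 − 18 = -6 (mod 16).
    Reduce coefficients mod 16: 3·t ≡ 10 (mod 16).
    The inverse of 3 mod 16 is 11 (since 3·11 = 33 = 2·16 + 1), so t ≡ 11·10 = 110 ≡ 14 (mod 16).
    Then x = 18 + 19·14 = 284, valid modulo lcm(19, 16) = 304: x ≡ 284 (mod 304).
  Combine with x ≡ 7 (mod 9); new modulus lcm = 2736.
    Write x = 284 + 304·t and substitute into x ≡ 7 (mod 9): 304·t ≡ 7 − 284 = -277 (mod 9).
    Reduce coefficients mod 9: 7·t ≡ 2 (mod 9).
    The inverse of 7 mod 9 is 4 (since 7·4 = 28 = 3·9 + 1), so t ≡ 4·2 = 8 ≡ 8 (mod 9).
    Then x = 284 + 304·8 = 2716, valid modulo lcm(304, 9) = 2736: x ≡ 2716 (mod 2736).
  Combine with x ≡ 6 (mod 7); new modulus lcm = 19152.
    Write x = 2716 + 2736·t and substitute into x ≡ 6 (mod 7): 2736·t ≡ 6 − 2716 = -2710 (mod 7).
    Reduce coefficients mod 7: 6·t ≡ 6 (mod 7).
    The inverse of 6 mod 7 is 6 (since 6·6 = 36 = 5·7 + 1), so t ≡ 6·6 = 36 ≡ 1 (mod 7).
    Then x = 2716 + 2736·1 = 5452, valid modulo lcm(2736, 7) = 19152: x ≡ 5452 (mod 19152).
  Combine with x ≡ 11 (mod 13); new modulus lcm = 248976.
    Write x = 5452 + 19152·t and substitute into x ≡ 11 (mod 13): 19152·t ≡ 11 − 5452 = -5441 (mod 13).
    Reduce coefficients mod 13: 3·t ≡ 6 (mod 13).
    The inverse of 3 mod 13 is 9 (since 3·9 = 27 = 2·13 + 1), so t ≡ 9·6 = 54 ≡ 2 (mod 13).
    Then x = 5452 + 19152·2 = 43756, valid modulo lcm(19152, 13) = 248976: x ≡ 43756 (mod 248976).
Verify against each original: 43756 mod 19 = 18, 43756 mod 16 = 12, 43756 mod 9 = 7, 43756 mod 7 = 6, 43756 mod 13 = 11.

x ≡ 43756 (mod 248976).


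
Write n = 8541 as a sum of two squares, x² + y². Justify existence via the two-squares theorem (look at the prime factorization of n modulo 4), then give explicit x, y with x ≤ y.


Step 1: Factor n = 8541 = 3^2 · 13 · 73.
Step 2: Check the mod-4 condition on each prime factor: 3 ≡ 3 (mod 4), exponent 2 (must be even); 13 ≡ 1 (mod 4), exponent 1; 73 ≡ 1 (mod 4), exponent 1.
All primes ≡ 3 (mod 4) appear to even exponent (or don't appear), so by the two-squares theorem n IS expressible as a sum of two squares.
Step 3: Build a representation. Group n = k² · m with k = 3 and m = 13 · 73 = 949 (a product of primes ≡ 1 (mod 4)); a representation of m scales to one of n via (k·x)² + (k·y)² = k²(x² + y²). Each prime p ≡ 1 (mod 4) is itself a sum of two squares; find a² by testing p − a² for a perfect square:
  13: 13 − 1² = 12, 13 − 2² = 9 = 3² ⇒ 13 = 2² + 3².
  73: 73 − 1² = 72, 73 − 2² = 69, 73 − 3² = 64 = 8² ⇒ 73 = 3² + 8².
  Combine using the Brahmagupta–Fibonacci identity (a² + b²)(c² + d²) = (ac − bd)² + (ad + bc)² = (ac + bd)² + (ad − bc)²:
  13 · 73 = 949: from (2² + 3²)(3² + 8²), take (2·3 − 3·8, 2·8 + 3·3) = (6 − 24, 16 + 9) = (-18, 25); dropping signs (only squares matter) gives (18, 25); check 18² + 25² = 324 + 625 = 949 ✓.
  Scale by k = 3: (3·18, 3·25) = (54, 75).
Step 4: Order so x ≤ y and verify: 54² + 75² = 2916 + 5625 = 8541 = n. ✓

n = 8541 = 54² + 75² (one valid representation with x ≤ y).


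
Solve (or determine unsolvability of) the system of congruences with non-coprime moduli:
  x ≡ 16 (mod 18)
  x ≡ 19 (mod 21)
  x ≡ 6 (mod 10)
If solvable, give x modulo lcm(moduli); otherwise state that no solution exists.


Moduli 18, 21, 10 are not pairwise coprime, so CRT works modulo lcm(m_i) when all pairwise compatibility conditions hold.
Pairwise compatibility: gcd(m_i, m_j) must divide a_i - a_j for every pair.
Merge one congruence at a time:
  Start: x ≡ 16 (mod 18).
  Combine with x ≡ 19 (mod 21): gcd(18, 21) = 3; 19 - 16 = 3, which IS divisible by 3, so compatible.
    Write x = 16 + 18·t and substitute into x ≡ 19 (mod 21): 18·t ≡ 19 − 16 = 3 (mod 21).
    Divide the congruence (and modulus) by g = 3: 6·t ≡ 1 (mod 7).
    The inverse of 6 mod 7 is 6 (since 6·6 = 36 = 5·7 + 1), so t ≡ 6·1 = 6 ≡ 6 (mod 7).
    Then x = 16 + 18·6 = 124, valid modulo lcm(18, 21) = 126: x ≡ 124 (mod 126).
  Combine with x ≡ 6 (mod 10): gcd(126, 10) = 2; 6 - 124 = -118, which IS divisible by 2, so compatible.
    Write x = 124 + 126·t and substitute into x ≡ 6 (mod 10): 126·t ≡ 6 − 124 = -118 (mod 10).
    Divide the congruence (and modulus) by g = 2: 63·t ≡ -59 (mod 5).
    Reduce coefficients mod 5: 3·t ≡ 1 (mod 5).
    The inverse of 3 mod 5 is 2 (since 3·2 = 6 = 1·5 + 1), so t ≡ 2·1 = 2 ≡ 2 (mod 5).
    Then x = 124 + 126·2 = 376, valid modulo lcm(126, 10) = 630: x ≡ 376 (mod 630).
Verify: 376 mod 18 = 16, 376 mod 21 = 19, 376 mod 10 = 6.

x ≡ 376 (mod 630).


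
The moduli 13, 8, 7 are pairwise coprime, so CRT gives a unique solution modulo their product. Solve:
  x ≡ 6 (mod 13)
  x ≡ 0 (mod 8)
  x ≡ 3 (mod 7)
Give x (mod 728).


Moduli 13, 8, 7 are pairwise coprime; by CRT there is a unique solution modulo M = 13 · 8 · 7 = 728.
Solve pairwise, accumulating the modulus:
  Start with x ≡ 6 (mod 13).
  Combine with x ≡ 0 (mod 8): since gcd(13, 8) = 1, we get a unique residue mod 104.
    Write x = 6 + 13·t and substitute into x ≡ 0 (mod 8): 13·t ≡ 0 − 6 = -6 (mod 8).
    Reduce coefficients mod 8: 5·t ≡ 2 (mod 8).
    The inverse of 5 mod 8 is 5 (since 5·5 = 25 = 3·8 + 1), so t ≡ 5·2 = 10 ≡ 2 (mod 8).
    Then x = 6 + 13·2 = 32, valid modulo lcm(13, 8) = 104: x ≡ 32 (mod 104).
  Combine with x ≡ 3 (mod 7): since gcd(104, 7) = 1, we get a unique residue mod 728.
    Write x = 32 + 104·t and substitute into x ≡ 3 (mod 7): 104·t ≡ 3 − 32 = -29 (mod 7).
    Reduce coefficients mod 7: 6·t ≡ 6 (mod 7).
    The inverse of 6 mod 7 is 6 (since 6·6 = 36 = 5·7 + 1), so t ≡ 6·6 = 36 ≡ 1 (mod 7).
    Then x = 32 + 104·1 = 136, valid modulo lcm(104, 7) = 728: x ≡ 136 (mod 728).
Verify: 136 mod 13 = 6 ✓, 136 mod 8 = 0 ✓, 136 mod 7 = 3 ✓.

x ≡ 136 (mod 728).


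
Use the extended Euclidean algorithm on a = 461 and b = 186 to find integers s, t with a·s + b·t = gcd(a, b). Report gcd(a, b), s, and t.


Euclidean algorithm on (461, 186) — divide until remainder is 0:
  461 = 2 · 186 + 89
  186 = 2 · 89 + 8
  89 = 11 · 8 + 1
  8 = 8 · 1 + 0
gcd(461, 186) = 1.
Track Bezout coefficients alongside the remainders: start with r₀ = 461 = a·1 + b·0 (s = 1, t = 0) and r₁ = 186 = a·0 + b·1 (s = 0, t = 1); each new remainder r_{k+1} = r_{k-1} − q_k·r_k inherits s_{k+1} = s_{k-1} − q_k·s_k, t_{k+1} = t_{k-1} − q_k·t_k, so r_k = a·s_k + b·t_k at every step:
  q = 2: r = 89, s = 1 − 2·0 = 1, t = 0 − 2·1 = -2  (check: 461·1 + 186·(-2) = 89)
  q = 2: r = 8, s = 0 − 2·1 = -2, t = 1 − 2·(-2) = 5  (check: 461·(-2) + 186·5 = 8)
  q = 11: r = 1, s = 1 − 11·(-2) = 23, t = -2 − 11·5 = -57  (check: 461·23 + 186·(-57) = 1)
The row with r = 1 (the gcd) gives the Bezout coefficients s = 23, t = -57.
Result: 461 · (23) + 186 · (-57) = 1.

gcd(461, 186) = 1; s = 23, t = -57 (check: 461·23 + 186·(-57) = 1).


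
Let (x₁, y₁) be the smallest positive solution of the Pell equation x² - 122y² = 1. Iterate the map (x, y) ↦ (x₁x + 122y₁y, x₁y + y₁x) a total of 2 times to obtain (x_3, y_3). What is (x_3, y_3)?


Step 1: Find the fundamental solution (x₁, y₁) of x² - 122y² = 1.
  Expand √122 as a continued fraction. a₀ = ⌊√122⌋ = 11; iterate m_{k+1} = d_k·a_k − m_k, d_{k+1} = (122 − m_{k+1}²)/d_k, a_{k+1} = ⌊(a₀ + m_{k+1})/d_{k+1}⌋ (starting m₀ = 0, d₀ = 1), with convergents p_k = a_k·p_{k-1} + p_{k-2}, q_k = a_k·q_{k-1} + q_{k-2} (p₋₁ = 1, q₋₁ = 0):
  k = 0: a₀ = 11; p₀/q₀ = 11/1; p₀² − 122·q₀² = 121 − 122 = -1.
  k = 1: m = 11, d = 1, a = ⌊(11 + 11)/1⌋ = 22; p/q = (22·11 + 1)/(22·1 + 0) = 243/22; p² − 122·q² = 59049 − 59048 = 1.
  The first convergent with p² − 122·q² = 1 gives the fundamental solution (x₁, y₁) = (243, 22).
Step 2: Apply the recurrence (x_{n+1}, y_{n+1}) = (x₁x_n + 122y₁y_n, x₁y_n + y₁x_n) repeatedly.
  From (x_1, y_1) = (243, 22): x_2 = 243·243 + 122·22·22 = 118097; y_2 = 243·22 + 22·243 = 10692.
  From (x_2, y_2) = (118097, 10692): x_3 = 243·118097 + 122·22·10692 = 57394899; y_3 = 243·10692 + 22·118097 = 5196290.
Step 3: Verify x_3² - 122·y_3² = 3294174431220201 - 3294174431220200 = 1 (should be 1). ✓

(x_1, y_1) = (243, 22); (x_3, y_3) = (57394899, 5196290).


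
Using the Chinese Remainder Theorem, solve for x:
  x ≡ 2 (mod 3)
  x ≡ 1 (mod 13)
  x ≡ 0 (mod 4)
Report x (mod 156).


Moduli 3, 13, 4 are pairwise coprime; by CRT there is a unique solution modulo M = 3 · 13 · 4 = 156.
Solve pairwise, accumulating the modulus:
  Start with x ≡ 2 (mod 3).
  Combine with x ≡ 1 (mod 13): since gcd(3, 13) = 1, we get a unique residue mod 39.
    Write x = 2 + 3·t and substitute into x ≡ 1 (mod 13): 3·t ≡ 1 − 2 = -1 (mod 13).
    Reduce coefficients mod 13: 3·t ≡ 12 (mod 13).
    The inverse of 3 mod 13 is 9 (since 3·9 = 27 = 2·13 + 1), so t ≡ 9·12 = 108 ≡ 4 (mod 13).
    Then x = 2 + 3·4 = 14, valid modulo lcm(3, 13) = 39: x ≡ 14 (mod 39).
  Combine with x ≡ 0 (mod 4): since gcd(39, 4) = 1, we get a unique residue mod 156.
    Write x = 14 + 39·t and substitute into x ≡ 0 (mod 4): 39·t ≡ 0 − 14 = -14 (mod 4).
    Reduce coefficients mod 4: 3·t ≡ 2 (mod 4).
    The inverse of 3 mod 4 is 3 (since 3·3 = 9 = 2·4 + 1), so t ≡ 3·2 = 6 ≡ 2 (mod 4).
    Then x = 14 + 39·2 = 92, valid modulo lcm(39, 4) = 156: x ≡ 92 (mod 156).
Verify: 92 mod 3 = 2 ✓, 92 mod 13 = 1 ✓, 92 mod 4 = 0 ✓.

x ≡ 92 (mod 156).


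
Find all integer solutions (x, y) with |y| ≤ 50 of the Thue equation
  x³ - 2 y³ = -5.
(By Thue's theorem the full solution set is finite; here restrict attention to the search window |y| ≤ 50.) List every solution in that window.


The equation is x³ - 2y³ = -5. For fixed y, x³ = 2·y³ − 5, so a solution requires the RHS to be a perfect cube.
Strategy: iterate y from -50 to 50, compute RHS = 2·y³ − 5, and check whether it is a (positive or negative) perfect cube.
Check small values of y:
  y = 0: RHS = -5 is not a perfect cube.
  y = 1: RHS = -3 is not a perfect cube.
  y = -1: RHS = -7 is not a perfect cube.
  y = 2: RHS = 11 is not a perfect cube.
  y = -2: RHS = -21 is not a perfect cube.
  y = 3: RHS = 49 is not a perfect cube.
  y = -3: RHS = -59 is not a perfect cube.
Continuing the search up to |y| = 50 finds no solutions either.
No (x, y) in the scanned range satisfies the equation.

No integer solutions with |y| ≤ 50.


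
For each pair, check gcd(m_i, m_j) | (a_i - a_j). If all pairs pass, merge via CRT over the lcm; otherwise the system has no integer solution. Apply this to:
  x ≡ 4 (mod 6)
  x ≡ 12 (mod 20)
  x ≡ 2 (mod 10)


Moduli 6, 20, 10 are not pairwise coprime, so CRT works modulo lcm(m_i) when all pairwise compatibility conditions hold.
Pairwise compatibility: gcd(m_i, m_j) must divide a_i - a_j for every pair.
Merge one congruence at a time:
  Start: x ≡ 4 (mod 6).
  Combine with x ≡ 12 (mod 20): gcd(6, 20) = 2; 12 - 4 = 8, which IS divisible by 2, so compatible.
    Write x = 4 + 6·t and substitute into x ≡ 12 (mod 20): 6·t ≡ 12 − 4 = 8 (mod 20).
    Divide the congruence (and modulus) by g = 2: 3·t ≡ 4 (mod 10).
    The inverse of 3 mod 10 is 7 (since 3·7 = 21 = 2·10 + 1), so t ≡ 7·4 = 28 ≡ 8 (mod 10).
    Then x = 4 + 6·8 = 52, valid modulo lcm(6, 20) = 60: x ≡ 52 (mod 60).
  Combine with x ≡ 2 (mod 10): gcd(60, 10) = 10; 2 - 52 = -50, which IS divisible by 10, so compatible.
    Write x = 52 + 60·t and substitute into x ≡ 2 (mod 10): 60·t ≡ 2 − 52 = -50 (mod 10).
    Divide the congruence (and modulus) by g = 10: 6·t ≡ -5 (mod 1).
    Modulo 1 every t works; take t = 0.
    Then x = 52 + 60·0 = 52, valid modulo lcm(60, 10) = 60: x ≡ 52 (mod 60).
Verify: 52 mod 6 = 4, 52 mod 20 = 12, 52 mod 10 = 2.

x ≡ 52 (mod 60).


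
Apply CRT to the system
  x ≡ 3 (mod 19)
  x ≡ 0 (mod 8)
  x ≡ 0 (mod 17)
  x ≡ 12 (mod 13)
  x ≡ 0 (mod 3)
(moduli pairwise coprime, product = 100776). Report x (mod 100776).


Product of moduli M = 19 · 8 · 17 · 13 · 3 = 100776.
Merge one congruence at a time:
  Start: x ≡ 3 (mod 19).
  Combine with x ≡ 0 (mod 8); new modulus lcm = 152.
    Write x = 3 + 19·t and substitute into x ≡ 0 (mod 8): 19·t ≡ 0 − 3 = -3 (mod 8).
    Reduce coefficients mod 8: 3·t ≡ 5 (mod 8).
    The inverse of 3 mod 8 is 3 (since 3·3 = 9 = 1·8 + 1), so t ≡ 3·5 = 15 ≡ 7 (mod 8).
    Then x = 3 + 19·7 = 136, valid modulo lcm(19, 8) = 152: x ≡ 136 (mod 152).
  Combine with x ≡ 0 (mod 17); new modulus lcm = 2584.
    Write x = 136 + 152·t and substitute into x ≡ 0 (mod 17): 152·t ≡ 0 − 136 = -136 (mod 17).
    Reduce coefficients mod 17: 16·t ≡ 0 (mod 17).
    The inverse of 16 mod 17 is 16 (since 16·16 = 256 = 15·17 + 1), so t ≡ 16·0 = 0 ≡ 0 (mod 17).
    Then x = 136 + 152·0 = 136, valid modulo lcm(152, 17) = 2584: x ≡ 136 (mod 2584).
  Combine with x ≡ 12 (mod 13); new modulus lcm = 33592.
    Write x = 136 + 2584·t and substitute into x ≡ 12 (mod 13): 2584·t ≡ 12 − 136 = -124 (mod 13).
    Reduce coefficients mod 13: 10·t ≡ 6 (mod 13).
    The inverse of 10 mod 13 is 4 (since 10·4 = 40 = 3·13 + 1), so t ≡ 4·6 = 24 ≡ 11 (mod 13).
    Then x = 136 + 2584·11 = 28560, valid modulo lcm(2584, 13) = 33592: x ≡ 28560 (mod 33592).
  Combine with x ≡ 0 (mod 3); new modulus lcm = 100776.
    Write x = 28560 + 33592·t and substitute into x ≡ 0 (mod 3): 33592·t ≡ 0 − 28560 = -28560 (mod 3).
    Reduce coefficients mod 3: 1·t ≡ 0 (mod 3).
    So t ≡ 0 (mod 3).
    Then x = 28560 + 33592·0 = 28560, valid modulo lcm(33592, 3) = 100776: x ≡ 28560 (mod 100776).
Verify against each original: 28560 mod 19 = 3, 28560 mod 8 = 0, 28560 mod 17 = 0, 28560 mod 13 = 12, 28560 mod 3 = 0.

x ≡ 28560 (mod 100776).


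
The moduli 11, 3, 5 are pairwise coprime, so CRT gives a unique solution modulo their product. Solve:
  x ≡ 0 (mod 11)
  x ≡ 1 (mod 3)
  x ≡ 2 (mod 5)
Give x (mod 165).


Moduli 11, 3, 5 are pairwise coprime; by CRT there is a unique solution modulo M = 11 · 3 · 5 = 165.
Solve pairwise, accumulating the modulus:
  Start with x ≡ 0 (mod 11).
  Combine with x ≡ 1 (mod 3): since gcd(11, 3) = 1, we get a unique residue mod 33.
    Write x = 0 + 11·t and substitute into x ≡ 1 (mod 3): 11·t ≡ 1 − 0 = 1 (mod 3).
    Reduce coefficients mod 3: 2·t ≡ 1 (mod 3).
    The inverse of 2 mod 3 is 2 (since 2·2 = 4 = 1·3 + 1), so t ≡ 2·1 = 2 ≡ 2 (mod 3).
    Then x = 0 + 11·2 = 22, valid modulo lcm(11, 3) = 33: x ≡ 22 (mod 33).
  Combine with x ≡ 2 (mod 5): since gcd(33, 5) = 1, we get a unique residue mod 165.
    Write x = 22 + 33·t and substitute into x ≡ 2 (mod 5): 33·t ≡ 2 − 22 = -20 (mod 5).
    Reduce coefficients mod 5: 3·t ≡ 0 (mod 5).
    The inverse of 3 mod 5 is 2 (since 3·2 = 6 = 1·5 + 1), so t ≡ 2·0 = 0 ≡ 0 (mod 5).
    Then x = 22 + 33·0 = 22, valid modulo lcm(33, 5) = 165: x ≡ 22 (mod 165).
Verify: 22 mod 11 = 0 ✓, 22 mod 3 = 1 ✓, 22 mod 5 = 2 ✓.

x ≡ 22 (mod 165).


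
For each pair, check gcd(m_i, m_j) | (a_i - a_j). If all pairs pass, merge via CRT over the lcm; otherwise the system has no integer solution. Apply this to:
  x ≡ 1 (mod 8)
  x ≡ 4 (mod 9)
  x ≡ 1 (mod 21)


Moduli 8, 9, 21 are not pairwise coprime, so CRT works modulo lcm(m_i) when all pairwise compatibility conditions hold.
Pairwise compatibility: gcd(m_i, m_j) must divide a_i - a_j for every pair.
Merge one congruence at a time:
  Start: x ≡ 1 (mod 8).
  Combine with x ≡ 4 (mod 9): gcd(8, 9) = 1; 4 - 1 = 3, which IS divisible by 1, so compatible.
    Write x = 1 + 8·t and substitute into x ≡ 4 (mod 9): 8·t ≡ 4 − 1 = 3 (mod 9).
    The inverse of 8 mod 9 is 8 (since 8·8 = 64 = 7·9 + 1), so t ≡ 8·3 = 24 ≡ 6 (mod 9).
    Then x = 1 + 8·6 = 49, valid modulo lcm(8, 9) = 72: x ≡ 49 (mod 72).
  Combine with x ≡ 1 (mod 21): gcd(72, 21) = 3; 1 - 49 = -48, which IS divisible by 3, so compatible.
    Write x = 49 + 72·t and substitute into x ≡ 1 (mod 21): 72·t ≡ 1 − 49 = -48 (mod 21).
    Divide the congruence (and modulus) by g = 3: 24·t ≡ -16 (mod 7).
    Reduce coefficients mod 7: 3·t ≡ 5 (mod 7).
    The inverse of 3 mod 7 is 5 (since 3·5 = 15 = 2·7 + 1), so t ≡ 5·5 = 25 ≡ 4 (mod 7).
    Then x = 49 + 72·4 = 337, valid modulo lcm(72, 21) = 504: x ≡ 337 (mod 504).
Verify: 337 mod 8 = 1, 337 mod 9 = 4, 337 mod 21 = 1.

x ≡ 337 (mod 504).


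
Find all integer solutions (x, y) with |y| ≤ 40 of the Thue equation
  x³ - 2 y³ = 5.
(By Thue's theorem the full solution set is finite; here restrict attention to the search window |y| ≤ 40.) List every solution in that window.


The equation is x³ - 2y³ = 5. For fixed y, x³ = 2·y³ + 5, so a solution requires the RHS to be a perfect cube.
Strategy: iterate y from -40 to 40, compute RHS = 2·y³ + 5, and check whether it is a (positive or negative) perfect cube.
Check small values of y:
  y = 0: RHS = 5 is not a perfect cube.
  y = 1: RHS = 7 is not a perfect cube.
  y = -1: RHS = 3 is not a perfect cube.
  y = 2: RHS = 21 is not a perfect cube.
  y = -2: RHS = -11 is not a perfect cube.
  y = 3: RHS = 59 is not a perfect cube.
  y = -3: RHS = -49 is not a perfect cube.
Continuing the search up to |y| = 40 finds no solutions either.
No (x, y) in the scanned range satisfies the equation.

No integer solutions with |y| ≤ 40.


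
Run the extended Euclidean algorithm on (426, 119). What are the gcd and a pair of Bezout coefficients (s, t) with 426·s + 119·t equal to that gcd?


Euclidean algorithm on (426, 119) — divide until remainder is 0:
  426 = 3 · 119 + 69
  119 = 1 · 69 + 50
  69 = 1 · 50 + 19
  50 = 2 · 19 + 12
  19 = 1 · 12 + 7
  12 = 1 · 7 + 5
  7 = 1 · 5 + 2
  5 = 2 · 2 + 1
  2 = 2 · 1 + 0
gcd(426, 119) = 1.
Track Bezout coefficients alongside the remainders: start with r₀ = 426 = a·1 + b·0 (s = 1, t = 0) and r₁ = 119 = a·0 + b·1 (s = 0, t = 1); each new remainder r_{k+1} = r_{k-1} − q_k·r_k inherits s_{k+1} = s_{k-1} − q_k·s_k, t_{k+1} = t_{k-1} − q_k·t_k, so r_k = a·s_k + b·t_k at every step:
  q = 3: r = 69, s = 1 − 3·0 = 1, t = 0 − 3·1 = -3  (check: 426·1 + 119·(-3) = 69)
  q = 1: r = 50, s = 0 − 1·1 = -1, t = 1 − 1·(-3) = 4  (check: 426·(-1) + 119·4 = 50)
  q = 1: r = 19, s = 1 − 1·(-1) = 2, t = -3 − 1·4 = -7  (check: 426·2 + 119·(-7) = 19)
  q = 2: r = 12, s = -1 − 2·2 = -5, t = 4 − 2·(-7) = 18  (check: 426·(-5) + 119·18 = 12)
  q = 1: r = 7, s = 2 − 1·(-5) = 7, t = -7 − 1·18 = -25  (check: 426·7 + 119·(-25) = 7)
  q = 1: r = 5, s = -5 − 1·7 = -12, t = 18 − 1·(-25) = 43  (check: 426·(-12) + 119·43 = 5)
  q = 1: r = 2, s = 7 − 1·(-12) = 19, t = -25 − 1·43 = -68  (check: 426·19 + 119·(-68) = 2)
  q = 2: r = 1, s = -12 − 2·19 = -50, t = 43 − 2·(-68) = 179  (check: 426·(-50) + 119·179 = 1)
The row with r = 1 (the gcd) gives the Bezout coefficients s = -50, t = 179.
Result: 426 · (-50) + 119 · (179) = 1.

gcd(426, 119) = 1; s = -50, t = 179 (check: 426·(-50) + 119·179 = 1).
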